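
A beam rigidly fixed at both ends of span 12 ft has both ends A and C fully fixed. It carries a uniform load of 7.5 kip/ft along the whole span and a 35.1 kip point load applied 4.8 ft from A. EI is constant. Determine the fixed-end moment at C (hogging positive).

M_C = 130.4 kip·ft

Take the two fixed-end moments M_A, M_C as redundants; the released structure is the simple span AC.
On the primary (simply-supported) span, the end slopes from the loading are:
  at A: UDL 7.5: wL³/(24EI) = 540/EI
  at C: UDL 7.5: wL³/(24EI) = 540/EI
  at A: point load 35.1 at a = 4.8: Pab(L + b)/(6LEI) = 323.5/EI
  at C: point load 35.1 at a = 4.8: Pab(L + a)/(6LEI) = 283/EI
  θ_A0 = 863.5/EI,  θ_C0 = 823/EI
Flexibility coefficients: a unit moment at one end gives L/(3EI) there and L/(6EI) at the far end, so f₁₁ = f₂₂ = 4/EI and f₁₂ = f₂₁ = 2/EI.
Compatibility — zero rotation at each built-in end:
  4 M_A + 2 M_C = 863.5
  2 M_A + 4 M_C = 823
Solving the pair gives M_A = 150.7 kip·ft and M_C = 130.4 kip·ft (hogging).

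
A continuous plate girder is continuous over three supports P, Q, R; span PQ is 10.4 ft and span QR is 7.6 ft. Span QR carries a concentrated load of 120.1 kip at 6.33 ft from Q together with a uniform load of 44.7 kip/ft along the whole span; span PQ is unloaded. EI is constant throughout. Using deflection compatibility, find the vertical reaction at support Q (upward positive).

Insert a hinge at Q; M_Q is the redundant, and each span becomes simply supported.
End slopes at the hinge Q, treating each span as simply supported:
  span QR: point load 120.1 at a = 6.33: Pab(L + b)/(6LEI) = 187.8/EI
  span QR: UDL 44.7: wL³/(24EI) = 817.6/EI
  relative rotation θ_0 = (0 + 1005)/EI = 1005/EI
A unit hogging moment at Q produces rotation L₁/(3EI) + L₂/(3EI) = 6/EI.
Slope continuity at Q: θ_0 = M_Q·6/EI, so M_Q = 1005/6 = 167.6 kip·ft (hogging).
Span PQ, ΣM about P with M_Q applied at Q: R_Q^{PQ}·10.4 = 0 + 167.6, so R_Q^{PQ} = 16.11 kip and R_P = 0 − 16.11 = -16.11 kip.
Span QR, ΣM about R: R_Q^{QR}·7.6 = 1443 + 167.6, so R_Q^{QR} = 212 kip and R_R = 459.8 − 212 = 247.8 kip.
R_Q = 16.11 + 212 = 228.1 kip.

R_Q = 228.1 kip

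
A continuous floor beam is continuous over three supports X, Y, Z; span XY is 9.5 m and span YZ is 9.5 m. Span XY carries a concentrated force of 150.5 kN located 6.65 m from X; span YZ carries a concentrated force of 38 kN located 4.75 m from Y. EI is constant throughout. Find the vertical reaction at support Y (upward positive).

Release continuity at Y by inserting a hinge; the redundant is the internal moment M_Y. The primary structure is two simply-supported spans XY and YZ.
End slopes at the hinge Y, treating each span as simply supported:
  span XY: point load 150.5 at a = 6.65: Pab(L + a)/(6LEI) = 808.2/EI
  span YZ: point load 38 at a = 4.75: Pab(L + b)/(6LEI) = 214.3/EI
  relative rotation θ_0 = (808.2 + 214.3)/EI = 1023/EI
A unit hogging moment at Y produces rotation L₁/(3EI) + L₂/(3EI) = 6.333/EI.
Compatibility: M_Y·(L₁+L₂)/(3EI) = θ_0, giving M_Y = 161.4 kN·m (hogging).
Span XY, ΣM about X with M_Y applied at Y: R_Y^{XY}·9.5 = 1001 + 161.4, so R_Y^{XY} = 122.3 kN and R_X = 150.5 − 122.3 = 28.16 kN.
Span YZ, ΣM about Z: R_Y^{YZ}·9.5 = 180.5 + 161.4, so R_Y^{YZ} = 35.99 kN and R_Z = 38 − 35.99 = 2.005 kN.
R_Y = 122.3 + 35.99 = 158.3 kN.

R_Y = 158.3 kN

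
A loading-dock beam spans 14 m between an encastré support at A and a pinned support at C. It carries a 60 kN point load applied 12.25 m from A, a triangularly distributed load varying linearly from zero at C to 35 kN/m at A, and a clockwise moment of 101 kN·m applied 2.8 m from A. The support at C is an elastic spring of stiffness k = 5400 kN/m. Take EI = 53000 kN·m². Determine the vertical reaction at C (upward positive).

Take the reaction at C as the redundant and release it; the primary structure is a cantilever fixed at A.
Primary-structure tip deflection at C by superposition:
  point load 60 at a = 12.25: Pa²(3L − a)/(6EI) = 44644/EI
  triangular load, peak 35 at the fixed end: w₀L⁴/(30EI) = 44819/EI
  clockwise couple 101 at a = 2.8: M₀a(2L − a)/(2EI) = 3563/EI
  δ_0 = 93026/EI
Flexibility coefficient — unit upward force at C: δ_{CC} = L³/(3EI) = 914.7/EI.
With EI = 53000 kN·m²: δ_0 = 1.7552 m and δ_{CC} = 0.017258 m/kN.
Compatibility — the spring shortens by R_C/k under the reaction it provides: δ_0 − R_C·δ_{CC} = R_C/k. With 1/k = 0.000185 m/kN, R_C = δ_0 / (δ_{CC} + 1/k) = 1.7552 / (0.017258 + 0.000185) = 100.6 kN.

R_C = 100.6 kN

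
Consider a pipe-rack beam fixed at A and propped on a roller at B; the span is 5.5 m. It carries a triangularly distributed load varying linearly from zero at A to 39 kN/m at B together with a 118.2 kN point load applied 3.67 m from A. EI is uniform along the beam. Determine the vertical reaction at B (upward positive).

Take the reaction at B as the redundant and release it; the primary structure is a cantilever fixed at A.
Free-end deflection of the primary structure under the applied loading (downward +):
  triangular load, peak 39 at the free end: 11w₀L⁴/(120EI) = 3271/EI
  point load 118.2 at a = 3.67: Pa²(3L − a)/(6EI) = 3404/EI
  δ_0 = 6676/EI
Tip deflection under a unit load at B: L³/(3EI) = 55.46/EI.
Compatibility at B: δ_0 − R_B·δ_{BB} = 0, so R_B = 6676/55.46 = 120.4 kN.

R_B = 120.4 kN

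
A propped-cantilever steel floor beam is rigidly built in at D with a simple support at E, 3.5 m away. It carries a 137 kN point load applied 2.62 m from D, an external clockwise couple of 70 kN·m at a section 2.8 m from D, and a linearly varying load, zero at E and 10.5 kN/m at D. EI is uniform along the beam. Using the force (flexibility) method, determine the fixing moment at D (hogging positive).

M_D = 34.24 kN·m

Choose R_E as the redundant. The primary structure is the cantilever fixed at D.
Downward deflection at the released point E due to the loads:
  point load 137 at a = 2.62: Pa²(3L − a)/(6EI) = 1235/EI
  clockwise couple 70 at a = 2.8: M₀a(2L − a)/(2EI) = 411.6/EI
  triangular load, peak 10.5 at the fixed end: w₀L⁴/(30EI) = 52.52/EI
  δ_0 = 1699/EI
Tip deflection under a unit load at E: L³/(3EI) = 14.29/EI.
The prop prevents deflection at E: R_E = δ_0/δ_{EE} = 1699/14.29 = 118.9 kN.
Moment equilibrium about D: M_D = Σ(load moments about D) − R_E·L = 450.4 − 118.9×3.5 = 34.24 kN·m.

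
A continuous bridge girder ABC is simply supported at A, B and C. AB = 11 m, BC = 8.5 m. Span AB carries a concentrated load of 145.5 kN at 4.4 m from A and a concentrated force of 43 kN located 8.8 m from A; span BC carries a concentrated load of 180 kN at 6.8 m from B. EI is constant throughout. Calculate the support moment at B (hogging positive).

Insert a hinge at B; M_B is the redundant, and each span becomes simply supported.
Rotations at B on the released spans (each span's end-slope, ×1/EI):
  span AB: point load 145.5 at a = 4.4: Pab(L + a)/(6LEI) = 985.9/EI
  span AB: point load 43 at a = 8.8: Pab(L + a)/(6LEI) = 249.7/EI
  span BC: point load 180 at a = 6.8: Pab(L + b)/(6LEI) = 416.2/EI
  relative rotation θ_0 = (1236 + 416.2)/EI = 1652/EI
A unit hogging moment at B produces rotation L₁/(3EI) + L₂/(3EI) = 6.5/EI.
Compatibility: M_B·(L₁+L₂)/(3EI) = θ_0, giving M_B = 254.1 kN·m (hogging).

M_B = 254.1 kN·m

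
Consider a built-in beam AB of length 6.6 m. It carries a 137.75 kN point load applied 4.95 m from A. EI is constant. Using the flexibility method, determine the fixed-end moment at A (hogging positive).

M_A = 42.62 kN·m

Take the two fixed-end moments M_A, M_B as redundants; the released structure is the simple span AB.
On the primary (simply-supported) span, the end slopes from the loading are:
  at A: point load 137.75 at a = 4.95: Pab(L + b)/(6LEI) = 234.4/EI
  at B: point load 137.75 at a = 4.95: Pab(L + a)/(6LEI) = 328.1/EI
  θ_A0 = 234.4/EI,  θ_B0 = 328.1/EI
Flexibility coefficients: a unit moment at one end gives L/(3EI) there and L/(6EI) at the far end, so f₁₁ = f₂₂ = 2.2/EI and f₁₂ = f₂₁ = 1.1/EI.
Compatibility — zero rotation at each built-in end:
  2.2 M_A + 1.1 M_B = 234.4
  1.1 M_A + 2.2 M_B = 328.1
Solving the pair gives M_A = 42.62 kN·m and M_B = 127.8 kN·m (hogging).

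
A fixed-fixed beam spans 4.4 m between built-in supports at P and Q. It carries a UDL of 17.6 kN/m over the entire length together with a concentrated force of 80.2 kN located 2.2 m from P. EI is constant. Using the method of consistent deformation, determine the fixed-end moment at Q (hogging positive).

Release both end moments; the primary structure is a simply-supported span PQ with redundants M_P and M_Q.
End rotations of the released simple span under the applied load (×1/EI):
  at P: UDL 17.6: wL³/(24EI) = 62.47/EI
  at Q: UDL 17.6: wL³/(24EI) = 62.47/EI
  at P: point load 80.2 at a = 2.2: Pab(L + b)/(6LEI) = 97.04/EI
  at Q: point load 80.2 at a = 2.2: Pab(L + a)/(6LEI) = 97.04/EI
  θ_P0 = 159.5/EI,  θ_Q0 = 159.5/EI
Flexibility coefficients: a unit moment at one end gives L/(3EI) there and L/(6EI) at the far end, so f₁₁ = f₂₂ = 1.467/EI and f₁₂ = f₂₁ = 0.7333/EI.
Compatibility — zero rotation at each built-in end:
  1.467 M_P + 0.7333 M_Q = 159.5
  0.7333 M_P + 1.467 M_Q = 159.5
Solving the pair gives M_P = 72.5 kN·m and M_Q = 72.5 kN·m (hogging).

M_Q = 72.5 kN·m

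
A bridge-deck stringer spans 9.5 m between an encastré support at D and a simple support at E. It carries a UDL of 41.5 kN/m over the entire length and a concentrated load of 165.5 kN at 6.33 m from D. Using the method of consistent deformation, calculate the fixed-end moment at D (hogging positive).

Remove the prop at E; the released (primary) structure is a cantilever built in at D.
Free-end deflection of the primary structure under the applied loading (downward +):
  UDL 41.5: wL⁴/(8EI) = 42253/EI
  point load 165.5 at a = 6.33: Pa²(3L − a)/(6EI) = 24503/EI
  δ_0 = 66756/EI
Tip deflection under a unit load at E: L³/(3EI) = 285.8/EI.
The prop prevents deflection at E: R_E = δ_0/δ_{EE} = 66756/285.8 = 233.6 kN.
Moment equilibrium about D: M_D = Σ(load moments about D) − R_E·L = 2920 − 233.6×9.5 = 701.3 kN·m.

M_D = 701.3 kN·m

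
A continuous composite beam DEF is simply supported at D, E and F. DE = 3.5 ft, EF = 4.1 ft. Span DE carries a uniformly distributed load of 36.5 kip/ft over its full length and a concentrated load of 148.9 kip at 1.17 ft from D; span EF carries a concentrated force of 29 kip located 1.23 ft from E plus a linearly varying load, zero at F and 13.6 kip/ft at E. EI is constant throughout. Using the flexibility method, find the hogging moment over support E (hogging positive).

Release continuity at E by inserting a hinge; the redundant is the internal moment M_E. The primary structure is two simply-supported spans DE and EF.
End slopes at the hinge E, treating each span as simply supported:
  span DE: UDL 36.5: wL³/(24EI) = 65.21/EI
  span DE: point load 148.9 at a = 1.17: Pab(L + a)/(6LEI) = 90.27/EI
  span EF: point load 29 at a = 1.23: Pab(L + b)/(6LEI) = 29.01/EI
  span EF: triangular load, peak 13.6: w₀L³/(45EI) = 20.83/EI
  relative rotation θ_0 = (155.5 + 49.84)/EI = 205.3/EI
A unit hogging moment at E produces rotation L₁/(3EI) + L₂/(3EI) = 2.533/EI.
Compatibility: M_E·(L₁+L₂)/(3EI) = θ_0, giving M_E = 81.04 kip·ft (hogging).

M_E = 81.04 kip·ft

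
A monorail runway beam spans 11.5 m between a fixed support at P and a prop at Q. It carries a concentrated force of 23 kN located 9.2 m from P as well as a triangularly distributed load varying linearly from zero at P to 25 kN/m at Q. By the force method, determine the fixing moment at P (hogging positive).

M_P = 218.3 kN·m

Release the roller at Q. Primary structure: cantilever fixed at P.
Deflection at Q on the released cantilever, summing each load's contribution:
  point load 23 at a = 9.2: Pa²(3L − a)/(6EI) = 8209/EI
  triangular load, peak 25 at the free end: 11w₀L⁴/(120EI) = 40081/EI
  δ_0 = 48290/EI
Tip deflection under a unit load at Q: L³/(3EI) = 507/EI.
The prop prevents deflection at Q: R_Q = δ_0/δ_{QQ} = 48290/507 = 95.25 kN.
Moment equilibrium about P: M_P = Σ(load moments about P) − R_Q·L = 1314 − 95.25×11.5 = 218.3 kN·m.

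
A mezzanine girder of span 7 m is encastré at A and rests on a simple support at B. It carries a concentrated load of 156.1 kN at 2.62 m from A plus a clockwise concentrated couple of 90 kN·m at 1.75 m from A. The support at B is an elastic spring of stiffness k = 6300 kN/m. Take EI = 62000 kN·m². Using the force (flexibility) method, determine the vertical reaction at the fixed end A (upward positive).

R_A = 121.9 kN

Remove the prop at B; the released (primary) structure is a cantilever built in at A.
Downward deflection at the released point B due to the loads:
  point load 156.1 at a = 2.62: Pa²(3L − a)/(6EI) = 3282/EI
  clockwise couple 90 at a = 1.75: M₀a(2L − a)/(2EI) = 964.7/EI
  δ_0 = 4247/EI
Flexibility coefficient — unit upward force at B: δ_{BB} = L³/(3EI) = 114.3/EI.
With EI = 62000 kN·m²: δ_0 = 0.068502 m and δ_{BB} = 0.001844 m/kN.
Compatibility — the spring shortens by R_B/k under the reaction it provides: δ_0 − R_B·δ_{BB} = R_B/k. With 1/k = 0.000159 m/kN, R_B = δ_0 / (δ_{BB} + 1/k) = 0.068502 / (0.001844 + 0.000159) = 34.2 kN.
Vertical equilibrium: R_A = ΣP − R_B = 156.1 − 34.2 = 121.9 kN.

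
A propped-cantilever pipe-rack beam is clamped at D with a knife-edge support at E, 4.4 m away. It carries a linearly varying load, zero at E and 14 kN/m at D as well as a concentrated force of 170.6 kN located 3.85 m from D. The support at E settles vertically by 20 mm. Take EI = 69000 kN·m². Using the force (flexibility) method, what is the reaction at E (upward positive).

Take the reaction at E as the redundant and release it; the primary structure is a cantilever fixed at D.
Downward deflection at the released point E due to the loads:
  triangular load, peak 14 at the fixed end: w₀L⁴/(30EI) = 174.9/EI
  point load 170.6 at a = 3.85: Pa²(3L − a)/(6EI) = 3941/EI
  δ_0 = 4115/EI
Flexibility coefficient — unit upward force at E: δ_{EE} = L³/(3EI) = 28.39/EI.
With EI = 69000 kN·m²: δ_0 = 0.059645 m and δ_{EE} = 0.000412 m/kN.
Compatibility — the beam at E must follow the support down by 0.02 m: δ_0 − R_E·δ_{EE} = 0.02, so R_E = (0.059645 − 0.02)/0.000412 = 96.34 kN.

R_E = 96.34 kN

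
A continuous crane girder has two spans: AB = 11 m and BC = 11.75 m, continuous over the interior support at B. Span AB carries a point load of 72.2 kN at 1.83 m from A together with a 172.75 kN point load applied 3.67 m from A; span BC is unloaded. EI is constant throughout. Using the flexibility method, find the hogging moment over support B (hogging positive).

M_B = 167.3 kN·m

Take M_B as the redundant. Released structure: two simple spans AB and BC with a hinge at B.
End slopes at the hinge B, treating each span as simply supported:
  span AB: point load 72.2 at a = 1.83: Pab(L + a)/(6LEI) = 235.5/EI
  span AB: point load 172.75 at a = 3.67: Pab(L + a)/(6LEI) = 1033/EI
  relative rotation θ_0 = (1268 + 0)/EI = 1268/EI
A unit hogging moment at B produces rotation L₁/(3EI) + L₂/(3EI) = 7.583/EI.
Compatibility: M_B·(L₁+L₂)/(3EI) = θ_0, giving M_B = 167.3 kN·m (hogging).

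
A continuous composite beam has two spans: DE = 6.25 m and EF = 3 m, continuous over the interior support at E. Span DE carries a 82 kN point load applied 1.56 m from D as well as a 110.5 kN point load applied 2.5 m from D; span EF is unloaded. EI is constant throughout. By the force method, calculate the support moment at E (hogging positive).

M_E = 118.9 kN·m

Take M_E as the redundant. Released structure: two simple spans DE and EF with a hinge at E.
Rotations at E on the released spans (each span's end-slope, ×1/EI):
  span DE: point load 82 at a = 1.56: Pab(L + a)/(6LEI) = 124.9/EI
  span DE: point load 110.5 at a = 2.5: Pab(L + a)/(6LEI) = 241.7/EI
  relative rotation θ_0 = (366.7 + 0)/EI = 366.7/EI
A unit hogging moment at E produces rotation L₁/(3EI) + L₂/(3EI) = 3.083/EI.
Compatibility: M_E·(L₁+L₂)/(3EI) = θ_0, giving M_E = 118.9 kN·m (hogging).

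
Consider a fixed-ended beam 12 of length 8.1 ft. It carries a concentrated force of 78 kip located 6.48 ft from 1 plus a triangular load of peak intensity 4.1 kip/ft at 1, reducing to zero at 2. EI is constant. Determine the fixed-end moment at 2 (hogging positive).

M_2 = 89.84 kip·ft

Release both end moments; the primary structure is a simply-supported span 12 with redundants M_1 and M_2.
On the primary (simply-supported) span, the end slopes from the loading are:
  at 1: point load 78 at a = 6.48: Pab(L + b)/(6LEI) = 163.8/EI
  at 2: point load 78 at a = 6.48: Pab(L + a)/(6LEI) = 245.6/EI
  at 1: triangular load, peak 4.1: w₀L³/(45EI) = 48.42/EI
  at 2: triangular load, peak 4.1: 7w₀L³/(360EI) = 42.37/EI
  θ_10 = 212.2/EI,  θ_20 = 288/EI
Flexibility coefficients: a unit moment at one end gives L/(3EI) there and L/(6EI) at the far end, so f₁₁ = f₂₂ = 2.7/EI and f₁₂ = f₂₁ = 1.35/EI.
Compatibility — zero rotation at each built-in end:
  2.7 M_1 + 1.35 M_2 = 212.2
  1.35 M_1 + 2.7 M_2 = 288
Solving the pair gives M_1 = 33.67 kip·ft and M_2 = 89.84 kip·ft (hogging).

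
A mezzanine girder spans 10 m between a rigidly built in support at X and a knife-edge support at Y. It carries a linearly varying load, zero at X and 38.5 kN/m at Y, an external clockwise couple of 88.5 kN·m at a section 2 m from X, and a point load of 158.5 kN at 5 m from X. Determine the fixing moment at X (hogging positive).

M_X = 562.5 kN·m

Take the reaction at Y as the redundant and release it; the primary structure is a cantilever fixed at X.
Primary-structure tip deflection at Y by superposition:
  triangular load, peak 38.5 at the free end: 11w₀L⁴/(120EI) = 35292/EI
  clockwise couple 88.5 at a = 2: M₀a(2L − a)/(2EI) = 1593/EI
  point load 158.5 at a = 5: Pa²(3L − a)/(6EI) = 16510/EI
  δ_0 = 53395/EI
Flexibility coefficient — unit upward force at Y: δ_{YY} = L³/(3EI) = 333.3/EI.
The prop prevents deflection at Y: R_Y = δ_0/δ_{YY} = 53395/333.3 = 160.2 kN.
Moment equilibrium about X: M_X = Σ(load moments about X) − R_Y·L = 2164 − 160.2×10 = 562.5 kN·m.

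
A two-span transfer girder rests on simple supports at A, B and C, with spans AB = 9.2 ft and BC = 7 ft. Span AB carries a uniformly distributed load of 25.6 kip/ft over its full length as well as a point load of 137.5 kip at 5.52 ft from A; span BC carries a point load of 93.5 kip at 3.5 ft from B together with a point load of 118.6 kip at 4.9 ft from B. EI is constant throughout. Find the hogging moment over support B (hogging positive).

M_B = 393.7 kip·ft

Release continuity at B by inserting a hinge; the redundant is the internal moment M_B. The primary structure is two simply-supported spans AB and BC.
End slopes at the hinge B, treating each span as simply supported:
  span AB: UDL 25.6: wL³/(24EI) = 830.6/EI
  span AB: point load 137.5 at a = 5.52: Pab(L + a)/(6LEI) = 744.8/EI
  span BC: point load 93.5 at a = 3.5: Pab(L + b)/(6LEI) = 286.3/EI
  span BC: point load 118.6 at a = 4.9: Pab(L + b)/(6LEI) = 264.4/EI
  relative rotation θ_0 = (1575 + 550.8)/EI = 2126/EI
A unit hogging moment at B produces rotation L₁/(3EI) + L₂/(3EI) = 5.4/EI.
Compatibility: M_B·(L₁+L₂)/(3EI) = θ_0, giving M_B = 393.7 kip·ft (hogging).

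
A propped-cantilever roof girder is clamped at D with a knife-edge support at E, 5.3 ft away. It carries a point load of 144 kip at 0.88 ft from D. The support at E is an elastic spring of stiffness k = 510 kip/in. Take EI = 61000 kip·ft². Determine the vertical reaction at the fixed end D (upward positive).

R_D = 139.3 kip

Release the roller at E. Primary structure: cantilever fixed at D.
Deflection at E on the released cantilever, summing each load's contribution:
  point load 144 at a = 0.88: Pa²(3L − a)/(6EI) = 279.2/EI
Flexibility coefficient — unit upward force at E: δ_{EE} = L³/(3EI) = 49.63/EI.
With EI = 61000 kip·ft²: δ_0 = 0.004576 ft and δ_{EE} = 0.000814 ft/kip.
Compatibility — the spring shortens by R_E/k under the reaction it provides: δ_0 − R_E·δ_{EE} = R_E/k. With 1/k = 1/(510×12) ft/kip = 0.000163 ft/kip, R_E = δ_0 / (δ_{EE} + 1/k) = 0.004576 / (0.000814 + 0.000163) = 4.684 kip.
Vertical equilibrium: R_D = ΣP − R_E = 144 − 4.684 = 139.3 kip.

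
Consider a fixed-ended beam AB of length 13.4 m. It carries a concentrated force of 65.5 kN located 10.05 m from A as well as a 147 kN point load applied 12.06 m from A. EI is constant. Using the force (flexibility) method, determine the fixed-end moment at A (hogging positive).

M_A = 58.87 kN·m

Take the two fixed-end moments M_A, M_B as redundants; the released structure is the simple span AB.
End rotations of the released simple span under the applied load (×1/EI):
  at A: point load 65.5 at a = 10.05: Pab(L + b)/(6LEI) = 459.4/EI
  at B: point load 65.5 at a = 10.05: Pab(L + a)/(6LEI) = 643.2/EI
  at A: point load 147 at a = 12.06: Pab(L + b)/(6LEI) = 435.5/EI
  at B: point load 147 at a = 12.06: Pab(L + a)/(6LEI) = 752.3/EI
  θ_A0 = 894.9/EI,  θ_B0 = 1395/EI
Flexibility coefficients: a unit moment at one end gives L/(3EI) there and L/(6EI) at the far end, so f₁₁ = f₂₂ = 4.467/EI and f₁₂ = f₂₁ = 2.233/EI.
Compatibility — zero rotation at each built-in end:
  4.467 M_A + 2.233 M_B = 894.9
  2.233 M_A + 4.467 M_B = 1395
Solving the pair gives M_A = 58.87 kN·m and M_B = 283 kN·m (hogging).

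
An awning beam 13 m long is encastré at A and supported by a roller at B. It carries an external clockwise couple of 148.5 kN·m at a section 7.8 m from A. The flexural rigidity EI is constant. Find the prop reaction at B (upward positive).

Take the reaction at B as the redundant and release it; the primary structure is a cantilever fixed at A.
Downward deflection at the released point B due to the loads:
  clockwise couple 148.5 at a = 7.8: M₀a(2L − a)/(2EI) = 10541/EI
Flexibility coefficient — unit upward force at B: δ_{BB} = L³/(3EI) = 732.3/EI.
The prop prevents deflection at B: R_B = δ_0/δ_{BB} = 10541/732.3 = 14.39 kN.

R_B = 14.39 kN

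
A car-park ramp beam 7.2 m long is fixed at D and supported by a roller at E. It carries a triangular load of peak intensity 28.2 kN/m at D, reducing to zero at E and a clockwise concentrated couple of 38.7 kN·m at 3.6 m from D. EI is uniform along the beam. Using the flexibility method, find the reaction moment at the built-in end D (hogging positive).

Take the reaction at E as the redundant and release it; the primary structure is a cantilever fixed at D.
Free-end deflection of the primary structure under the applied loading (downward +):
  triangular load, peak 28.2 at the fixed end: w₀L⁴/(30EI) = 2526/EI
  clockwise couple 38.7 at a = 3.6: M₀a(2L − a)/(2EI) = 752.3/EI
  δ_0 = 3278/EI
Tip deflection under a unit load at E: L³/(3EI) = 124.4/EI.
The prop prevents deflection at E: R_E = δ_0/δ_{EE} = 3278/124.4 = 26.35 kN.
Moment equilibrium about D: M_D = Σ(load moments about D) − R_E·L = 282.3 − 26.35×7.2 = 92.62 kN·m.

M_D = 92.62 kN·m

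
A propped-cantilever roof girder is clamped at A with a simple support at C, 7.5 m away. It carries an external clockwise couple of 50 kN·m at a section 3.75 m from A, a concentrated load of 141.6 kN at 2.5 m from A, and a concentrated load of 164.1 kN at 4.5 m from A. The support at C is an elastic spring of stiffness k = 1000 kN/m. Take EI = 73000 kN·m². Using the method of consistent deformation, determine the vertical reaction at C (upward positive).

Release the roller at C. Primary structure: cantilever fixed at A.
Downward deflection at the released point C due to the loads:
  clockwise couple 50 at a = 3.75: M₀a(2L − a)/(2EI) = 1055/EI
  point load 141.6 at a = 2.5: Pa²(3L − a)/(6EI) = 2950/EI
  point load 164.1 at a = 4.5: Pa²(3L − a)/(6EI) = 9969/EI
  δ_0 = 13974/EI
Flexibility coefficient — unit upward force at C: δ_{CC} = L³/(3EI) = 140.6/EI.
With EI = 73000 kN·m²: δ_0 = 0.19142 m and δ_{CC} = 0.001926 m/kN.
Compatibility — the spring shortens by R_C/k under the reaction it provides: δ_0 − R_C·δ_{CC} = R_C/k. With 1/k = 0.001 m/kN, R_C = δ_0 / (δ_{CC} + 1/k) = 0.19142 / (0.001926 + 0.001) = 65.41 kN.

R_C = 65.41 kN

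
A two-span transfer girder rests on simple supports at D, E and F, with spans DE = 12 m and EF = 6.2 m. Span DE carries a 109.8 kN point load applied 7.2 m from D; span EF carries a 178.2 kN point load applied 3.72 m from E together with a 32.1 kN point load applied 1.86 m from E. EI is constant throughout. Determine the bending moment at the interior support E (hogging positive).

Release continuity at E by inserting a hinge; the redundant is the internal moment M_E. The primary structure is two simply-supported spans DE and EF.
Rotations at E on the released spans (each span's end-slope, ×1/EI):
  span DE: point load 109.8 at a = 7.2: Pab(L + a)/(6LEI) = 1012/EI
  span EF: point load 178.2 at a = 3.72: Pab(L + b)/(6LEI) = 383.6/EI
  span EF: point load 32.1 at a = 1.86: Pab(L + b)/(6LEI) = 73.42/EI
  relative rotation θ_0 = (1012 + 457)/EI = 1469/EI
A unit hogging moment at E produces rotation L₁/(3EI) + L₂/(3EI) = 6.067/EI.
Slope continuity at E: θ_0 = M_E·6.067/EI, so M_E = 1469/6.067 = 242.1 kN·m (hogging).

M_E = 242.1 kN·m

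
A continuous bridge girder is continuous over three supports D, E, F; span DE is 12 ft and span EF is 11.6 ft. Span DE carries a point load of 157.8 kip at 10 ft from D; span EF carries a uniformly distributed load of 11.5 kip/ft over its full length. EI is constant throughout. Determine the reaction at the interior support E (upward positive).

Take M_E as the redundant. Released structure: two simple spans DE and EF with a hinge at E.
Discontinuity in slope at E on the released structure — sum the simple-span end rotations:
  span DE: point load 157.8 at a = 10: Pab(L + a)/(6LEI) = 964.3/EI
  span EF: UDL 11.5: wL³/(24EI) = 747.9/EI
  relative rotation θ_0 = (964.3 + 747.9)/EI = 1712/EI
A unit hogging moment at E produces rotation L₁/(3EI) + L₂/(3EI) = 7.867/EI.
Slope continuity at E: θ_0 = M_E·7.867/EI, so M_E = 1712/7.867 = 217.7 kip·ft (hogging).
Span DE, ΣM about D with M_E applied at E: R_E^{DE}·12 = 1578 + 217.7, so R_E^{DE} = 149.6 kip and R_D = 157.8 − 149.6 = 8.162 kip.
Span EF, ΣM about F: R_E^{EF}·11.6 = 773.7 + 217.7, so R_E^{EF} = 85.46 kip and R_F = 133.4 − 85.46 = 47.94 kip.
R_E = 149.6 + 85.46 = 235.1 kip.

R_E = 235.1 kip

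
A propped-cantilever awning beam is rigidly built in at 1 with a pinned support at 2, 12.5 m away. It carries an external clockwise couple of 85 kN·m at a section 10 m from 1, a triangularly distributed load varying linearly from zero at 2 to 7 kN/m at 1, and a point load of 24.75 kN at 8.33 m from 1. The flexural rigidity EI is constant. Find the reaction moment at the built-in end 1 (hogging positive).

M_1 = 81.38 kN·m

Release the roller at 2. Primary structure: cantilever fixed at 1.
Deflection at 2 on the released cantilever, summing each load's contribution:
  clockwise couple 85 at a = 10: M₀a(2L − a)/(2EI) = 6375/EI
  triangular load, peak 7 at the fixed end: w₀L⁴/(30EI) = 5697/EI
  point load 24.75 at a = 8.33: Pa²(3L − a)/(6EI) = 8349/EI
  δ_0 = 20421/EI
Flexibility coefficient — unit upward force at 2: δ_{22} = L³/(3EI) = 651/EI.
The prop prevents deflection at 2: R_2 = δ_0/δ_{22} = 20421/651 = 31.37 kN.
Moment equilibrium about 1: M_1 = Σ(load moments about 1) − R_2·L = 473.5 − 31.37×12.5 = 81.38 kN·m.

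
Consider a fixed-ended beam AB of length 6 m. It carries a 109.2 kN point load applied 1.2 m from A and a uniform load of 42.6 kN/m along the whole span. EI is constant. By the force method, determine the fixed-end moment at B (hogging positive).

M_B = 148.8 kN·m

Release both end moments; the primary structure is a simply-supported span AB with redundants M_A and M_B.
Simple-span end rotations at A and B under the given loads:
  at A: point load 109.2 at a = 1.2: Pab(L + b)/(6LEI) = 188.7/EI
  at B: point load 109.2 at a = 1.2: Pab(L + a)/(6LEI) = 125.8/EI
  at A: UDL 42.6: wL³/(24EI) = 383.4/EI
  at B: UDL 42.6: wL³/(24EI) = 383.4/EI
  θ_A0 = 572.1/EI,  θ_B0 = 509.2/EI
Flexibility coefficients: a unit moment at one end gives L/(3EI) there and L/(6EI) at the far end, so f₁₁ = f₂₂ = 2/EI and f₁₂ = f₂₁ = 1/EI.
Compatibility — zero rotation at each built-in end:
  2 M_A + 1 M_B = 572.1
  1 M_A + 2 M_B = 509.2
Solving the pair gives M_A = 211.7 kN·m and M_B = 148.8 kN·m (hogging).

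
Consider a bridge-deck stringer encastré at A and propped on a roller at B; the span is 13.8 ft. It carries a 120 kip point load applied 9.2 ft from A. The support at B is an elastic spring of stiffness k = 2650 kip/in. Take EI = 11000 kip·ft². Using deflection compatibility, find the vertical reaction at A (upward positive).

Take the reaction at B as the redundant and release it; the primary structure is a cantilever fixed at A.
Downward deflection at the released point B due to the loads:
  point load 120 at a = 9.2: Pa²(3L − a)/(6EI) = 54508/EI
Flexibility coefficient — unit upward force at B: δ_{BB} = L³/(3EI) = 876/EI.
With EI = 11000 kip·ft²: δ_0 = 4.9553 ft and δ_{BB} = 0.079639 ft/kip.
Compatibility — the spring shortens by R_B/k under the reaction it provides: δ_0 − R_B·δ_{BB} = R_B/k. With 1/k = 1/(2650×12) ft/kip = 0.000031 ft/kip, R_B = δ_0 / (δ_{BB} + 1/k) = 4.9553 / (0.079639 + 0.000031) = 62.2 kip.
Vertical equilibrium: R_A = ΣP − R_B = 120 − 62.2 = 57.8 kip.

R_A = 57.8 kip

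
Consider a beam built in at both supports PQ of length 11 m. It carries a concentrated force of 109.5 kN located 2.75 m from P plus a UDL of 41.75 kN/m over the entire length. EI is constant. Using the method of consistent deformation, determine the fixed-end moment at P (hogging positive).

Take the two fixed-end moments M_P, M_Q as redundants; the released structure is the simple span PQ.
End rotations of the released simple span under the applied load (×1/EI):
  at P: point load 109.5 at a = 2.75: Pab(L + b)/(6LEI) = 724.6/EI
  at Q: point load 109.5 at a = 2.75: Pab(L + a)/(6LEI) = 517.6/EI
  at P: UDL 41.75: wL³/(24EI) = 2315/EI
  at Q: UDL 41.75: wL³/(24EI) = 2315/EI
  θ_P0 = 3040/EI,  θ_Q0 = 2833/EI
Flexibility coefficients: a unit moment at one end gives L/(3EI) there and L/(6EI) at the far end, so f₁₁ = f₂₂ = 3.667/EI and f₁₂ = f₂₁ = 1.833/EI.
Compatibility — zero rotation at each built-in end:
  3.667 M_P + 1.833 M_Q = 3040
  1.833 M_P + 3.667 M_Q = 2833
Solving the pair gives M_P = 590.4 kN·m and M_Q = 477.4 kN·m (hogging).

M_P = 590.4 kN·m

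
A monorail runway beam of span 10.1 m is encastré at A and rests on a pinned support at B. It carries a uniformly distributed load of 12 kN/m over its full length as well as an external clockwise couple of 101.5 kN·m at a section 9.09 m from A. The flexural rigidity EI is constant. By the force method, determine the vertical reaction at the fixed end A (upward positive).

Choose R_B as the redundant. The primary structure is the cantilever fixed at A.
Downward deflection at the released point B due to the loads:
  UDL 12: wL⁴/(8EI) = 15609/EI
  clockwise couple 101.5 at a = 9.09: M₀a(2L − a)/(2EI) = 5125/EI
  δ_0 = 20734/EI
Flexibility coefficient — unit upward force at B: δ_{BB} = L³/(3EI) = 343.4/EI.
The prop prevents deflection at B: R_B = δ_0/δ_{BB} = 20734/343.4 = 60.37 kN.
Vertical equilibrium: R_A = ΣP − R_B = 121.2 − 60.37 = 60.83 kN.

R_A = 60.83 kN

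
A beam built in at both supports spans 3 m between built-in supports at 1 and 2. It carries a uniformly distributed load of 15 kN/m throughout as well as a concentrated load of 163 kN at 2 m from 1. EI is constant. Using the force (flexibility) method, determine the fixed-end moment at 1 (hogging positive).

Take the two fixed-end moments M_1, M_2 as redundants; the released structure is the simple span 12.
On the primary (simply-supported) span, the end slopes from the loading are:
  at 1: UDL 15: wL³/(24EI) = 16.88/EI
  at 2: UDL 15: wL³/(24EI) = 16.88/EI
  at 1: point load 163 at a = 2: Pab(L + b)/(6LEI) = 72.44/EI
  at 2: point load 163 at a = 2: Pab(L + a)/(6LEI) = 90.56/EI
  θ_10 = 89.32/EI,  θ_20 = 107.4/EI
Flexibility coefficients: a unit moment at one end gives L/(3EI) there and L/(6EI) at the far end, so f₁₁ = f₂₂ = 1/EI and f₁₂ = f₂₁ = 0.5/EI.
Compatibility — zero rotation at each built-in end:
  1 M_1 + 0.5 M_2 = 89.32
  0.5 M_1 + 1 M_2 = 107.4
Solving the pair gives M_1 = 47.47 kN·m and M_2 = 83.69 kN·m (hogging).

M_1 = 47.47 kN·m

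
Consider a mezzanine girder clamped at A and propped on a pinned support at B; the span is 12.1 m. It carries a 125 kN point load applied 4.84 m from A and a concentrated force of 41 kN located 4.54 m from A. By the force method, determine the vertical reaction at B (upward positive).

R_B = 33.58 kN

Choose R_B as the redundant. The primary structure is the cantilever fixed at A.
Deflection at B on the released cantilever, summing each load's contribution:
  point load 125 at a = 4.84: Pa²(3L − a)/(6EI) = 15354/EI
  point load 41 at a = 4.54: Pa²(3L − a)/(6EI) = 4473/EI
  δ_0 = 19827/EI
Flexibility coefficient — unit upward force at B: δ_{BB} = L³/(3EI) = 590.5/EI.
The prop prevents deflection at B: R_B = δ_0/δ_{BB} = 19827/590.5 = 33.58 kN.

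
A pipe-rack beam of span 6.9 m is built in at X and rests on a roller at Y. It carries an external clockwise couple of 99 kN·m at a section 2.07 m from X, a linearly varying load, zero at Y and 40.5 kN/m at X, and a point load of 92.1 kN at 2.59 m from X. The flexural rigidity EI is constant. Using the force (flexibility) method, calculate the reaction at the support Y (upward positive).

Choose R_Y as the redundant. The primary structure is the cantilever fixed at X.
Free-end deflection of the primary structure under the applied loading (downward +):
  clockwise couple 99 at a = 2.07: M₀a(2L − a)/(2EI) = 1202/EI
  triangular load, peak 40.5 at the fixed end: w₀L⁴/(30EI) = 3060/EI
  point load 92.1 at a = 2.59: Pa²(3L − a)/(6EI) = 1865/EI
  δ_0 = 6127/EI
Tip deflection under a unit load at Y: L³/(3EI) = 109.5/EI.
Compatibility at Y: δ_0 − R_Y·δ_{YY} = 0, so R_Y = 6127/109.5 = 55.95 kN.

R_Y = 55.95 kN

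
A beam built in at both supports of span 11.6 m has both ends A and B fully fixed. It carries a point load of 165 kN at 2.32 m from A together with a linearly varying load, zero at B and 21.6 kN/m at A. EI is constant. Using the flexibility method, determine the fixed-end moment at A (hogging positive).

M_A = 390.3 kN·m

Release both end moments; the primary structure is a simply-supported span AB with redundants M_A and M_B.
Simple-span end rotations at A and B under the given loads:
  at A: point load 165 at a = 2.32: Pab(L + b)/(6LEI) = 1066/EI
  at B: point load 165 at a = 2.32: Pab(L + a)/(6LEI) = 710.5/EI
  at A: triangular load, peak 21.6: w₀L³/(45EI) = 749.2/EI
  at B: triangular load, peak 21.6: 7w₀L³/(360EI) = 655.6/EI
  θ_A0 = 1815/EI,  θ_B0 = 1366/EI
Flexibility coefficients: a unit moment at one end gives L/(3EI) there and L/(6EI) at the far end, so f₁₁ = f₂₂ = 3.867/EI and f₁₂ = f₂₁ = 1.933/EI.
Compatibility — zero rotation at each built-in end:
  3.867 M_A + 1.933 M_B = 1815
  1.933 M_A + 3.867 M_B = 1366
Solving the pair gives M_A = 390.3 kN·m and M_B = 158.1 kN·m (hogging).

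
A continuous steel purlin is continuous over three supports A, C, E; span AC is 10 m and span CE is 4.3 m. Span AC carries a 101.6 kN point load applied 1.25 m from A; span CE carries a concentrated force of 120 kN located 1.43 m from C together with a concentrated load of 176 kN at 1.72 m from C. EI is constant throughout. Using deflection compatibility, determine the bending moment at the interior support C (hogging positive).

Insert a hinge at C; M_C is the redundant, and each span becomes simply supported.
Rotations at C on the released spans (each span's end-slope, ×1/EI):
  span AC: point load 101.6 at a = 1.25: Pab(L + a)/(6LEI) = 208.4/EI
  span CE: point load 120 at a = 1.43: Pab(L + b)/(6LEI) = 136.9/EI
  span CE: point load 176 at a = 1.72: Pab(L + b)/(6LEI) = 208.3/EI
  relative rotation θ_0 = (208.4 + 345.1)/EI = 553.5/EI
A unit hogging moment at C produces rotation L₁/(3EI) + L₂/(3EI) = 4.767/EI.
Slope continuity at C: θ_0 = M_C·4.767/EI, so M_C = 553.5/4.767 = 116.1 kN·m (hogging).

M_C = 116.1 kN·m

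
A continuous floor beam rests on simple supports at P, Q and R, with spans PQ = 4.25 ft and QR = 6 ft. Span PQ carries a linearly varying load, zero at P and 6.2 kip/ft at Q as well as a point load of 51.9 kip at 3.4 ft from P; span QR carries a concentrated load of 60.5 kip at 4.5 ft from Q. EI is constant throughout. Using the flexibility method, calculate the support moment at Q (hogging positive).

M_Q = 41.17 kip·ft

Release continuity at Q by inserting a hinge; the redundant is the internal moment M_Q. The primary structure is two simply-supported spans PQ and QR.
Discontinuity in slope at Q on the released structure — sum the simple-span end rotations:
  span PQ: triangular load, peak 6.2: w₀L³/(45EI) = 10.58/EI
  span PQ: point load 51.9 at a = 3.4: Pab(L + a)/(6LEI) = 45/EI
  span QR: point load 60.5 at a = 4.5: Pab(L + b)/(6LEI) = 85.08/EI
  relative rotation θ_0 = (55.57 + 85.08)/EI = 140.7/EI
A unit hogging moment at Q produces rotation L₁/(3EI) + L₂/(3EI) = 3.417/EI.
Slope continuity at Q: θ_0 = M_Q·3.417/EI, so M_Q = 140.7/3.417 = 41.17 kip·ft (hogging).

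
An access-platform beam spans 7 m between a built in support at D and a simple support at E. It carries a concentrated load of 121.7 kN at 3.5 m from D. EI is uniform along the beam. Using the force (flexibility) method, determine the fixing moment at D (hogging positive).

Choose R_E as the redundant. The primary structure is the cantilever fixed at D.
Deflection at E on the released cantilever, summing each load's contribution:
  point load 121.7 at a = 3.5: Pa²(3L − a)/(6EI) = 4348/EI
Flexibility coefficient — unit upward force at E: δ_{EE} = L³/(3EI) = 114.3/EI.
Compatibility at E: δ_0 − R_E·δ_{EE} = 0, so R_E = 4348/114.3 = 38.03 kN.
Moment equilibrium about D: M_D = Σ(load moments about D) − R_E·L = 425.9 − 38.03×7 = 159.7 kN·m.

M_D = 159.7 kN·m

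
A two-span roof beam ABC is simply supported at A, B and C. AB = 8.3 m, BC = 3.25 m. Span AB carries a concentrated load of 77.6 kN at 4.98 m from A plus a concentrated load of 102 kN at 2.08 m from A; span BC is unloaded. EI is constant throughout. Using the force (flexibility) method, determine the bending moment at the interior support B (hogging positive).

Release continuity at B by inserting a hinge; the redundant is the internal moment M_B. The primary structure is two simply-supported spans AB and BC.
End slopes at the hinge B, treating each span as simply supported:
  span AB: point load 77.6 at a = 4.98: Pab(L + a)/(6LEI) = 342.1/EI
  span AB: point load 102 at a = 2.08: Pab(L + a)/(6LEI) = 275.1/EI
  relative rotation θ_0 = (617.2 + 0)/EI = 617.2/EI
A unit hogging moment at B produces rotation L₁/(3EI) + L₂/(3EI) = 3.85/EI.
Slope continuity at B: θ_0 = M_B·3.85/EI, so M_B = 617.2/3.85 = 160.3 kN·m (hogging).

M_B = 160.3 kN·m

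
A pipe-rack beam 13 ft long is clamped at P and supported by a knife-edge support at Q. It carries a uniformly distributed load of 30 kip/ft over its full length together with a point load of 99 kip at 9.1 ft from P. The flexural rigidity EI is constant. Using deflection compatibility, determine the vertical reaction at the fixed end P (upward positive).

Remove the prop at Q; the released (primary) structure is a cantilever built in at P.
Deflection at Q on the released cantilever, summing each load's contribution:
  UDL 30: wL⁴/(8EI) = 107104/EI
  point load 99 at a = 9.1: Pa²(3L − a)/(6EI) = 40854/EI
  δ_0 = 147958/EI
Flexibility coefficient — unit upward force at Q: δ_{QQ} = L³/(3EI) = 732.3/EI.
Compatibility at Q: δ_0 − R_Q·δ_{QQ} = 0, so R_Q = 147958/732.3 = 202 kip.
Vertical equilibrium: R_P = ΣP − R_Q = 489 − 202 = 287 kip.

R_P = 287 kip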